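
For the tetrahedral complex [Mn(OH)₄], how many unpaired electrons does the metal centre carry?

Each OH⁻ contributes -1; 4 × (-1) = -4. With overall charge +0, Mn is in the +4 oxidation state.
Mn⁴⁺: group 7, so d-count = 7 − 4 = 3.
With tetrahedral geometry the complex is necessarily high-spin.
Configuration: e² t₂¹, giving 3 unpaired electrons.

3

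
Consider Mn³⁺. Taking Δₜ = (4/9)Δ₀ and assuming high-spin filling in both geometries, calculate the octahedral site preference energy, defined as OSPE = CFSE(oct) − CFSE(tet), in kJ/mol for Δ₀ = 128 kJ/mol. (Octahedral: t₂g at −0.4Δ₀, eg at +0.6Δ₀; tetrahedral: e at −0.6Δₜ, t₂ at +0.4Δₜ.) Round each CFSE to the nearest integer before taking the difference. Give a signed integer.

Group 7 minus oxidation state +3 gives a d⁴ configuration for Mn³⁺.
Octahedral high-spin t2g^3 e_g^1: CFSE = -0.6 × 128 = -77 kJ/mol.
In a tetrahedral site the filling is e^2 t2^2: CFSE(tet) = -0.4Δₜ = -0.4 × (4/9)(128) = -23 kJ/mol.
OSPE = CFSE(oct) − CFSE(tet) = -77 − (-23) = -54 kJ/mol.

-54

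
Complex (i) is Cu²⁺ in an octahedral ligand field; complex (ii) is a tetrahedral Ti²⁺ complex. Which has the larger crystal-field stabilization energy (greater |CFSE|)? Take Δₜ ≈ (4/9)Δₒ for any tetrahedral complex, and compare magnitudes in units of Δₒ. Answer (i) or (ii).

(i): Group 11 minus oxidation state +2 gives a d⁹ configuration for Cu²⁺; For octahedral d⁹ the high- and low-spin configurations coincide; t2g^6 e_g^3, CFSE = -0.6Δₒ.
(ii): Ti sits in group 4; removing 2 electrons leaves Ti²⁺ with 4 − 2 = 2 d electrons; Tetrahedral splitting is small, so the complex is high-spin; e² t₂⁰, CFSE = -1.2Δₜ ≈ -0.53Δₒ.
So (i) has the larger |CFSE|.

(i)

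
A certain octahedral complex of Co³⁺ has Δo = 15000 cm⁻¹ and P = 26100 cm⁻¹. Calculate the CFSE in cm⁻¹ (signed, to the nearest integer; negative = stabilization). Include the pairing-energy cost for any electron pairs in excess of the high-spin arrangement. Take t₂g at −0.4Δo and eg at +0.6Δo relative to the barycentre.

-6000

Group 9 minus oxidation state +3 gives a d⁶ configuration for Co³⁺.
Δo < P, so pairing is avoided: the ground state is high-spin.
Filling d⁶ accordingly: t₂g⁴ eg².
Orbital CFSE = -0.4Δo = -0.4 × 15000 = -6000 cm⁻¹.
High-spin has no excess pairs, so no pairing correction applies.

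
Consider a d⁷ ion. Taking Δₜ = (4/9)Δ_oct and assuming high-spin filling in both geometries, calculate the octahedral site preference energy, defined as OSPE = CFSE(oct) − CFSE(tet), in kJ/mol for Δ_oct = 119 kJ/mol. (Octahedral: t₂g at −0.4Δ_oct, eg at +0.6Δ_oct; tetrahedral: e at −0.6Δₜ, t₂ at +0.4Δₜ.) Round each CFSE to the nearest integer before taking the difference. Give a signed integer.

-32

Octahedral (high-spin): t2g^5 e_g^2, CFSE = 5(−0.4) + 2(+0.6) = -0.8Δ_oct = -0.8 × 119 = -95 kJ/mol.
Tetrahedral: e^4 t2^3, CFSE = 4(−0.6) + 3(+0.4) = -1.2Δₜ = -1.2 × (4/9) × 119 = -63 kJ/mol.
Subtracting, OSPE = -95 − (-63) = -32 kJ/mol.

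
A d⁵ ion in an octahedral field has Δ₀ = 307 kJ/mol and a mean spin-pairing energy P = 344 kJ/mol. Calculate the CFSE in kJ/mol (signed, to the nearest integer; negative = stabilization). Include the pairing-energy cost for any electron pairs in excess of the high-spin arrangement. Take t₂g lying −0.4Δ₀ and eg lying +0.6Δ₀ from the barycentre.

0

Here Δ₀ < P (307 < 344), so the high-spin state is favoured.
Filling d⁵ accordingly: t₂g³ eg².
Orbital CFSE = 0.0Δ₀ = 0.0 × 307 = 0 kJ/mol.
High-spin has no excess pairs, so no pairing correction applies.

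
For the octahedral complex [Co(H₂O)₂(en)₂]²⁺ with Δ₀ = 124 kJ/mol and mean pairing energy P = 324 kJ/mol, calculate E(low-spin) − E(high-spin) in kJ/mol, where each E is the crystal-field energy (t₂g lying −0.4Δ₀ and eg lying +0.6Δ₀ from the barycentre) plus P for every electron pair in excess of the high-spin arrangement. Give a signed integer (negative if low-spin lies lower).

Ligand charges: 2×(+0) from H₂O and 2×(+0) from en sum to +0; with overall charge +2, Co is +2.
Group 9 minus oxidation state +2 gives a d⁷ configuration for Co²⁺.
High-spin: t₂g⁵ eg², CFSE = -0.8Δ₀ = -99 kJ/mol.
Low-spin t₂g⁶ eg¹ gives -1.8Δ₀ = -223 kJ/mol, but forming 1 extra pair costs 1P = 324 kJ/mol, so E(LS) = -223 + 324 = 101 kJ/mol.
Thus E(LS) − E(HS) = 200 kJ/mol.

200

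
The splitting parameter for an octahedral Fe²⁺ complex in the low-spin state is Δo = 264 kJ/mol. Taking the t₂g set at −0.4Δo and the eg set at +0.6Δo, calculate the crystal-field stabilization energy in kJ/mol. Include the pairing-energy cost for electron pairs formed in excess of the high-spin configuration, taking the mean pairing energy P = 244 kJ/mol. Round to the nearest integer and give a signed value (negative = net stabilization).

-146

Group 8 minus oxidation state +2 gives a d⁶ configuration for Fe²⁺.
Electron filling gives t₂g⁶ eg⁰.
Orbital CFSE = 6(-0.4) + 0(0.6) = -2.4Δo = -2.4 × 264 = -634 kJ/mol.
Relative to high-spin t₂g⁴ eg² (1 paired), the low-spin configuration has 2 additional pairs, contributing +2 × 244 = +488 kJ/mol.
Overall CFSE = -634 + 488 = -146 kJ/mol.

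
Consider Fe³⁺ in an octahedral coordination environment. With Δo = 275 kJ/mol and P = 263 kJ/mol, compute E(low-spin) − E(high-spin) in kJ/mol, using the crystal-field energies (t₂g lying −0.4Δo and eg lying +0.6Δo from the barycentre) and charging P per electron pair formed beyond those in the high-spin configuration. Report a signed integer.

-24

Fe is in group 8, so Fe³⁺ is d⁵ (8 − 3 = 5).
In the high-spin limit (t₂g³ eg²) the orbital term is 0.0Δo = 0 kJ/mol, with no excess pairing.
Low-spin: t₂g⁵ eg⁰, orbital CFSE = -2.0Δo = -550 kJ/mol; plus 2 excess pairs × P = +526 kJ/mol; total -24 kJ/mol.
The difference is -24 − (0) = -24 kJ/mol, so low-spin lies lower.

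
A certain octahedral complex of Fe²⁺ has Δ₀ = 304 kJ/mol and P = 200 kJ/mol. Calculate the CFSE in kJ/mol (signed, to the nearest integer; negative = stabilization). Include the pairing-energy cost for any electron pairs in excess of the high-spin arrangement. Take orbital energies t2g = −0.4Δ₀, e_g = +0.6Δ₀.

Fe is in group 8, so Fe²⁺ is d⁶ (8 − 2 = 6).
Here Δ₀ > P (304 > 200), so the low-spin state is favoured.
That gives t2g^6 e_g^0.
Orbital CFSE = -2.4Δ₀ = -2.4 × 304 = -730 kJ/mol.
Excess pairs vs high-spin: 3 − 1 = 2; pairing cost = +400 kJ/mol.
Net CFSE = -730 + 400 = -330 kJ/mol.

-330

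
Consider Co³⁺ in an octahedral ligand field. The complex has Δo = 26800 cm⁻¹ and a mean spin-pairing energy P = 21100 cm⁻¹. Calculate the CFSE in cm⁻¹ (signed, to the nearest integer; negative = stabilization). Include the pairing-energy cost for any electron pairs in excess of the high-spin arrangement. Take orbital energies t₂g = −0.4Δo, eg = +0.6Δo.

Co is in group 9, so Co³⁺ is d⁶ (9 − 3 = 6).
Since Δo = 26800 cm⁻¹ > P = 21100 cm⁻¹, the complex adopts the low-spin configuration.
That gives t₂g⁶ eg⁰.
Orbital CFSE = -2.4Δo = -2.4 × 26800 = -64320 cm⁻¹.
Excess pairs vs high-spin: 3 − 1 = 2; pairing cost = +42200 cm⁻¹.
Net CFSE = -64320 + 42200 = -22120 cm⁻¹.

-22120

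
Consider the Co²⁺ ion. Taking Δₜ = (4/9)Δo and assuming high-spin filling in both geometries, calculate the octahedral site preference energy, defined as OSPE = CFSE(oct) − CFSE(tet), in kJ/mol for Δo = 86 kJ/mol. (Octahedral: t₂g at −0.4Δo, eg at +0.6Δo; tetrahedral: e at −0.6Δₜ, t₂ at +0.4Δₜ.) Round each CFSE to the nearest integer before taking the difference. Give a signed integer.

Co is in group 9, so Co²⁺ is d⁷ (9 − 2 = 7).
Octahedral (high-spin): t2g^5 e_g^2, CFSE = 5(−0.4) + 2(+0.6) = -0.8Δo = -0.8 × 86 = -69 kJ/mol.
Tetrahedral e^4 t2^3 gives -1.2Δₜ = -1.2 × (4/9) × 86 = -46 kJ/mol.
OSPE = -69 − (-46) = -23 kJ/mol.

-23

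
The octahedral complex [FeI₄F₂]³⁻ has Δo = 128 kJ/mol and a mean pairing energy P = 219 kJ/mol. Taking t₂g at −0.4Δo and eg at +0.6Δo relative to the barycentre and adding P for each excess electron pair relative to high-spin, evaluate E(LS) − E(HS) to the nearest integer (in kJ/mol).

182

Ligand charges: 4×(-1) from I⁻ and 2×(-1) from F⁻ sum to -6; with overall charge -3, Fe is +3.
Group 8 minus oxidation state +3 gives a d⁵ configuration for Fe³⁺.
In the high-spin limit (t₂g³ eg²) the orbital term is 0.0Δo = 0 kJ/mol, with no excess pairing.
For low-spin the configuration is t₂g⁵ eg⁰: orbital energy -2.0 × 128 = -256 kJ/mol, and 2 additional pairs relative to high-spin add 438 kJ/mol, giving 182 kJ/mol.
The difference is 182 − (0) = 182 kJ/mol, so high-spin lies lower.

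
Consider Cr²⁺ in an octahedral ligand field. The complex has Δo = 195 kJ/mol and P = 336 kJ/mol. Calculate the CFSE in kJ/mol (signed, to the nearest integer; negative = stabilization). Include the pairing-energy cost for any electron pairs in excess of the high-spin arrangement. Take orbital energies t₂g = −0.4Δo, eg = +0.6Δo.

-117

Group 6 minus oxidation state +2 gives a d⁴ configuration for Cr²⁺.
Here Δo < P (195 < 336), so the high-spin state is favoured.
Configuration: t₂g³ eg¹.
Orbital CFSE = -0.6Δo = -0.6 × 195 = -117 kJ/mol.
High-spin has no excess pairs, so no pairing correction applies.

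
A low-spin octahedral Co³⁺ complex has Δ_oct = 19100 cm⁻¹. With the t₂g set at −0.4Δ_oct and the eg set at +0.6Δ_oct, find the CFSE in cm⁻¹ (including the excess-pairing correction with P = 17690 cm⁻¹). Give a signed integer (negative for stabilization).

Co³⁺: group 9, so d-count = 9 − 3 = 6.
The d⁶ electrons fill as t₂g⁶ eg⁰.
The orbital stabilization is -2.4Δ_oct = -2.4 × 19100 = -45840 cm⁻¹.
Pairing penalty: 3 pairs vs 1 in the high-spin reference → 2 extra × P = 35380 cm⁻¹.
Overall CFSE = -45840 + 35380 = -10460 cm⁻¹.

-10460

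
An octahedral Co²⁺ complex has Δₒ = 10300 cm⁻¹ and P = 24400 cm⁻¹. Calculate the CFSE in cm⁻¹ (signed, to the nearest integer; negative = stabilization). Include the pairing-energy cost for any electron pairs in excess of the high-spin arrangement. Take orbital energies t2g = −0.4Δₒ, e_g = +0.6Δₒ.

-8240

Co sits in group 9; removing 2 electrons leaves Co²⁺ with 9 − 2 = 7 d electrons.
With Δₒ < P the complex is high-spin.
Configuration: t2g^5 e_g^2.
Orbital CFSE = -0.8Δₒ = -0.8 × 10300 = -8240 cm⁻¹.
High-spin has no excess pairs, so no pairing correction applies.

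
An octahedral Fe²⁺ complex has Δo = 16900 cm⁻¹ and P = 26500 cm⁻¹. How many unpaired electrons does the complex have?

4

Fe sits in group 8; removing 2 electrons leaves Fe²⁺ with 8 − 2 = 6 d electrons.
With Δo < P the complex is high-spin.
Configuration: t2g^4 e_g^2.
Unpaired electrons: 4.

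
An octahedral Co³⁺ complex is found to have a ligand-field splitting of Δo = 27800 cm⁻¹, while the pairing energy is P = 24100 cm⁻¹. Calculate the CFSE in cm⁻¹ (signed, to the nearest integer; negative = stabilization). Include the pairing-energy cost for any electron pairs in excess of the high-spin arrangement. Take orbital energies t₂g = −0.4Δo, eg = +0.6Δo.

Co³⁺: group 9, so d-count = 9 − 3 = 6.
With Δo > P the complex is low-spin.
Filling d⁶ accordingly: t₂g⁶ eg⁰.
Orbital CFSE = -2.4Δo = -2.4 × 27800 = -66720 cm⁻¹.
Excess pairs vs high-spin: 3 − 1 = 2; pairing cost = +48200 cm⁻¹.
Net CFSE = -66720 + 48200 = -18520 cm⁻¹.

-18520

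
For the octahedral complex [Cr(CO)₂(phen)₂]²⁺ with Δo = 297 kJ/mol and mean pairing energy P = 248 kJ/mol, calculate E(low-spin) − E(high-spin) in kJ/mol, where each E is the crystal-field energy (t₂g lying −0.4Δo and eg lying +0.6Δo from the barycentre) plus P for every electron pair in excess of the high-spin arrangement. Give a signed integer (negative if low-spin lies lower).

Ligand charges: 2×(+0) from CO and 2×(+0) from phen sum to +0; with overall charge +2, Cr is +2.
Group 6 minus oxidation state +2 gives a d⁴ configuration for Cr²⁺.
In the high-spin limit (t₂g³ eg¹) the orbital term is -0.6Δo = -178 kJ/mol, with no excess pairing.
For low-spin the configuration is t₂g⁴ eg⁰: orbital energy -1.6 × 297 = -475 kJ/mol, and 1 additional pair relative to high-spin adds 248 kJ/mol, giving -227 kJ/mol.
The difference is -227 − (-178) = -49 kJ/mol, so low-spin lies lower.

-49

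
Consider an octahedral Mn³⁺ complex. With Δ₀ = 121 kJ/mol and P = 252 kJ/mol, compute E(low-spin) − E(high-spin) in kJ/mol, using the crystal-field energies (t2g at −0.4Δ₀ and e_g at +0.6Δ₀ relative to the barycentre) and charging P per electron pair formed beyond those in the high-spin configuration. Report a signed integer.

131

Mn is in group 7, so Mn³⁺ is d⁴ (7 − 3 = 4).
High-spin: t2g^3 e_g^1, CFSE = -0.6Δ₀ = -73 kJ/mol.
Low-spin: t2g^4 e_g^0, orbital CFSE = -1.6Δ₀ = -194 kJ/mol; plus 1 excess pair × P = +252 kJ/mol; total 58 kJ/mol.
E(LS) − E(HS) = 58 − (-73) = 131 kJ/mol.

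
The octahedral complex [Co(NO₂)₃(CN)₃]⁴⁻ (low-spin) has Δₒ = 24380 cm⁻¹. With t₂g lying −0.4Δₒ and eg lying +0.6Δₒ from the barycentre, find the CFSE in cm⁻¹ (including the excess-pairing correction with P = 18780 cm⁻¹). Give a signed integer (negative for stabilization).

-25104

Ligand charges: 3×(-1) from NO₂⁻ and 3×(-1) from CN⁻ sum to -6; with overall charge -4, Co is +2.
Co²⁺: group 9, so d-count = 9 − 2 = 7.
Electron filling gives t₂g⁶ eg¹.
Orbital CFSE = 6(-0.4) + 1(0.6) = -1.8Δₒ = -1.8 × 24380 = -43884 cm⁻¹.
Relative to high-spin t₂g⁵ eg² (2 paired), the low-spin configuration has 1 additional pair, contributing +1 × 18780 = +18780 cm⁻¹.
Combining: -43884 + 18780 = -25104 cm⁻¹.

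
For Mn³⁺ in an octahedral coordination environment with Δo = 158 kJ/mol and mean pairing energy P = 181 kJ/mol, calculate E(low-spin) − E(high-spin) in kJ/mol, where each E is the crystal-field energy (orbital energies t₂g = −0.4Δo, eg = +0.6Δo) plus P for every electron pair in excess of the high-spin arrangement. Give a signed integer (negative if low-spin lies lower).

23

Mn³⁺: group 7, so d-count = 7 − 3 = 4.
High-spin: t₂g³ eg¹, CFSE = -0.6Δo = -95 kJ/mol.
Low-spin t₂g⁴ eg⁰ gives -1.6Δo = -253 kJ/mol, but forming 1 extra pair costs 1P = 181 kJ/mol, so E(LS) = -253 + 181 = -72 kJ/mol.
The difference is -72 − (-95) = 23 kJ/mol, so high-spin lies lower.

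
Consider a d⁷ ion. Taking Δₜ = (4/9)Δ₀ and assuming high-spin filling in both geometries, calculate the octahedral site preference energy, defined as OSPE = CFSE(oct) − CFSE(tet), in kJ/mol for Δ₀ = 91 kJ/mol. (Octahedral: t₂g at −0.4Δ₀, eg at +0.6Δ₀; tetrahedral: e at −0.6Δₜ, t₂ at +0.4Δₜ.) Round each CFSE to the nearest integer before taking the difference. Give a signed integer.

-24

In an octahedral site d⁷ (HS) is t2g^5 e_g^2, giving CFSE(oct) = -0.8Δ₀ = -73 kJ/mol.
Tetrahedral: e^4 t2^3, CFSE = 4(−0.6) + 3(+0.4) = -1.2Δₜ = -1.2 × (4/9) × 91 = -49 kJ/mol.
OSPE = -73 − (-49) = -24 kJ/mol.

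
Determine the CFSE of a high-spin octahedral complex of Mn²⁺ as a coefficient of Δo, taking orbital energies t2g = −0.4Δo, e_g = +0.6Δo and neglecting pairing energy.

Mn sits in group 7; removing 2 electrons leaves Mn²⁺ with 7 − 2 = 5 d electrons.
Configuration: t2g^3 e_g^2.
CFSE = 3(-0.4Δo) + 2(0.6Δo) = -1.2Δo + 1.2Δo = 0.0Δo.

0.0 Δo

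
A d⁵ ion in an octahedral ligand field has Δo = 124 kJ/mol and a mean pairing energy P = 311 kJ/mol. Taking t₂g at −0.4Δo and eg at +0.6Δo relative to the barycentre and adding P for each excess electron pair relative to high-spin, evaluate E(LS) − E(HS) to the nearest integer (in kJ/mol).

374

In the high-spin limit (t₂g³ eg²) the orbital term is 0.0Δo = 0 kJ/mol, with no excess pairing.
Low-spin t₂g⁵ eg⁰ gives -2.0Δo = -248 kJ/mol, but forming 2 extra pairs costs 2P = 622 kJ/mol, so E(LS) = -248 + 622 = 374 kJ/mol.
Thus E(LS) − E(HS) = 374 kJ/mol.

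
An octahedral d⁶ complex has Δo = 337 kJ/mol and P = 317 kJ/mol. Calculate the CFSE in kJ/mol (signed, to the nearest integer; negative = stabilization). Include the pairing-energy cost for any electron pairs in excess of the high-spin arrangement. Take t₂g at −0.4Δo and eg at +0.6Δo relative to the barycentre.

With Δo > P the complex is low-spin.
That gives t₂g⁶ eg⁰.
Orbital CFSE = -2.4Δo = -2.4 × 337 = -809 kJ/mol.
Excess pairs vs high-spin: 3 − 1 = 2; pairing cost = +634 kJ/mol.
Net CFSE = -809 + 634 = -175 kJ/mol.

-175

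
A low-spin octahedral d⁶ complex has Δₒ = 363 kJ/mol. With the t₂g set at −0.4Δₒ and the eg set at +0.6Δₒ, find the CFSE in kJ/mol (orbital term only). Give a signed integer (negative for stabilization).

The d⁶ electrons fill as t₂g⁶ eg⁰.
Orbital CFSE = 6(-0.4) + 0(0.6) = -2.4Δₒ = -2.4 × 363 = -871 kJ/mol.

-871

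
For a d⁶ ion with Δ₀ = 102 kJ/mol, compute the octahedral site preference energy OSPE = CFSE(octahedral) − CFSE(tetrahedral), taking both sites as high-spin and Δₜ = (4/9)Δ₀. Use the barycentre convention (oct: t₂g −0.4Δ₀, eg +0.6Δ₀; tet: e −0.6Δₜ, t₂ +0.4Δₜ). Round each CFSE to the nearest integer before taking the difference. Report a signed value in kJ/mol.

In an octahedral site d⁶ (HS) is t₂g⁴ eg², giving CFSE(oct) = -0.4Δ₀ = -41 kJ/mol.
Tetrahedral e³ t₂³ gives -0.6Δₜ = -0.6 × (4/9) × 102 = -27 kJ/mol.
OSPE = CFSE(oct) − CFSE(tet) = -41 − (-27) = -14 kJ/mol.

-14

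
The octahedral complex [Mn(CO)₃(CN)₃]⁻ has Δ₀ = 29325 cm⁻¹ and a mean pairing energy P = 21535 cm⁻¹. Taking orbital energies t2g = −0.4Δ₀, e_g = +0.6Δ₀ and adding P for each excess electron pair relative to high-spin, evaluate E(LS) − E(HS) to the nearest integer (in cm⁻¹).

-15580

Ligand charges: 3×(+0) from CO and 3×(-1) from CN⁻ sum to -3; with overall charge -1, Mn is +2.
Mn sits in group 7; removing 2 electrons leaves Mn²⁺ with 7 − 2 = 5 d electrons.
High-spin d⁵ fills as t2g^3 e_g^2 with CFSE 3(−0.4) + 2(+0.6) = 0.0Δ₀ = 0 cm⁻¹.
Low-spin t2g^5 e_g^0 gives -2.0Δ₀ = -58650 cm⁻¹, but forming 2 extra pairs costs 2P = 43070 cm⁻¹, so E(LS) = -58650 + 43070 = -15580 cm⁻¹.
Thus E(LS) − E(HS) = -15580 cm⁻¹.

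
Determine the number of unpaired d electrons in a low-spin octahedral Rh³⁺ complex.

Rh³⁺: group 9, so d-count = 9 − 3 = 6.
Configuration: t2g^6 e_g^0, giving 0 unpaired electrons.

0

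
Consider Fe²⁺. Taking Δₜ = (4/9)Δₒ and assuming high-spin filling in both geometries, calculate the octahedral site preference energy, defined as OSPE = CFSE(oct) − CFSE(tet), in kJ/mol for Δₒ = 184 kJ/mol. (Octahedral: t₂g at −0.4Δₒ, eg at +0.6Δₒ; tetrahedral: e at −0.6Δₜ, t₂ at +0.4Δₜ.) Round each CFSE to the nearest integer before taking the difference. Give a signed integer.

-25

Fe is in group 8, so Fe²⁺ is d⁶ (8 − 2 = 6).
Octahedral (high-spin): t2g^4 e_g^2, CFSE = 4(−0.4) + 2(+0.6) = -0.4Δₒ = -0.4 × 184 = -74 kJ/mol.
Tetrahedral: e^3 t2^3, CFSE = 3(−0.6) + 3(+0.4) = -0.6Δₜ = -0.6 × (4/9) × 184 = -49 kJ/mol.
OSPE = CFSE(oct) − CFSE(tet) = -74 − (-49) = -25 kJ/mol.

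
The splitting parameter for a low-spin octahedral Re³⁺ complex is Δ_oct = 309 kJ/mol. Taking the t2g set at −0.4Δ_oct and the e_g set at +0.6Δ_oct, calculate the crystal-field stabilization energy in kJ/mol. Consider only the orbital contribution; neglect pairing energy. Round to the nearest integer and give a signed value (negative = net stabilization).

-494

Re sits in group 7; removing 3 electrons leaves Re³⁺ with 7 − 3 = 4 d electrons.
Configuration: t2g^4 e_g^0.
CFSE(orbital) = 4×(-0.4Δ_oct) + 0×(0.6Δ_oct) = -1.6Δ_oct; with Δ_oct = 309 kJ/mol that is -494 kJ/mol.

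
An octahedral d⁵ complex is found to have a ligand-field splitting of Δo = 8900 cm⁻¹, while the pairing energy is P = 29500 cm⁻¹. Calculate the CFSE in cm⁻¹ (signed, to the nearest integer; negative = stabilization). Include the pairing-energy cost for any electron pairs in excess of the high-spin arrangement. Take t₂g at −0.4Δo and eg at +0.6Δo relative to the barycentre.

With Δo < P the complex is high-spin.
Configuration: t₂g³ eg².
Orbital CFSE = 0.0Δo = 0.0 × 8900 = 0 cm⁻¹.
High-spin has no excess pairs, so no pairing correction applies.

0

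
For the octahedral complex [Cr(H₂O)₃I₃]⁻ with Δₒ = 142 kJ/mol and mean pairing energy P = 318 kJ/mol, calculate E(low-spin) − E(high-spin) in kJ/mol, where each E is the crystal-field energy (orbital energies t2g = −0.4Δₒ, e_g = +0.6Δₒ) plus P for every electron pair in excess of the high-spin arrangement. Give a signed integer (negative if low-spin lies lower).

176

Ligand charges: 3×(+0) from H₂O and 3×(-1) from I⁻ sum to -3; with overall charge -1, Cr is +2.
Cr is in group 6, so Cr²⁺ is d⁴ (6 − 2 = 4).
High-spin d⁴ fills as t2g^3 e_g^1 with CFSE 3(−0.4) + 1(+0.6) = -0.6Δₒ = -85 kJ/mol.
For low-spin the configuration is t2g^4 e_g^0: orbital energy -1.6 × 142 = -227 kJ/mol, and 1 additional pair relative to high-spin adds 318 kJ/mol, giving 91 kJ/mol.
Thus E(LS) − E(HS) = 176 kJ/mol.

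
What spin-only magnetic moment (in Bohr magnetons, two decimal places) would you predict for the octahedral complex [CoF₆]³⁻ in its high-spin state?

Each F⁻ contributes -1; 6 × (-1) = -6. With overall charge -3, Co is in the +3 oxidation state.
Co sits in group 9; removing 3 electrons leaves Co³⁺ with 9 − 3 = 6 d electrons.
Configuration: t₂g⁴ eg² → 4 unpaired electrons.
μ(spin-only) = √[4(4+2)] = √24 ≈ 4.90 Bohr magnetons.

4.90 Bohr magnetons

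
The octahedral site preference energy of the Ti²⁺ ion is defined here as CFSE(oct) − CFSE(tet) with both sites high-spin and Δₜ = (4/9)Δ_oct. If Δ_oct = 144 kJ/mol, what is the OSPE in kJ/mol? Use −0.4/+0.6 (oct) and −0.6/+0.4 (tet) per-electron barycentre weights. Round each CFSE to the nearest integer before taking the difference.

Ti²⁺: group 4, so d-count = 4 − 2 = 2.
In an octahedral site d² (HS) is t2g^2 e_g^0, giving CFSE(oct) = -0.8Δ_oct = -115 kJ/mol.
Tetrahedral e^2 t2^0 gives -1.2Δₜ = -1.2 × (4/9) × 144 = -77 kJ/mol.
OSPE = -115 − (-77) = -38 kJ/mol.

-38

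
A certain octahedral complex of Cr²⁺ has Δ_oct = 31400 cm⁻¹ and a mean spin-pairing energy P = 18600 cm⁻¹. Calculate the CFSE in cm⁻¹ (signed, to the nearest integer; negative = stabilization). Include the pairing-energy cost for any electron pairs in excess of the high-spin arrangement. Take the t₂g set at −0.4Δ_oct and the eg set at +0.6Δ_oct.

-31640

Cr is in group 6, so Cr²⁺ is d⁴ (6 − 2 = 4).
Since Δ_oct = 31400 cm⁻¹ > P = 18600 cm⁻¹, the complex adopts the low-spin configuration.
That gives t₂g⁴ eg⁰.
Orbital CFSE = -1.6Δ_oct = -1.6 × 31400 = -50240 cm⁻¹.
Excess pairs vs high-spin: 1 − 0 = 1; pairing cost = +18600 cm⁻¹.
Net CFSE = -50240 + 18600 = -31640 cm⁻¹.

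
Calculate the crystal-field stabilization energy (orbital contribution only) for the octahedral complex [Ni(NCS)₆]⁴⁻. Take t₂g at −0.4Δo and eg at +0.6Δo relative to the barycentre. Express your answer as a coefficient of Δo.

Each NCS⁻ contributes -1; 6 × (-1) = -6. With overall charge -4, Ni is in the +2 oxidation state.
Group 10 minus oxidation state +2 gives a d⁸ configuration for Ni²⁺.
Configuration: t₂g⁶ eg².
CFSE = 6(-0.4Δo) + 2(0.6Δo) = -2.4Δo + 1.2Δo = -1.2Δo.

-1.2 Δo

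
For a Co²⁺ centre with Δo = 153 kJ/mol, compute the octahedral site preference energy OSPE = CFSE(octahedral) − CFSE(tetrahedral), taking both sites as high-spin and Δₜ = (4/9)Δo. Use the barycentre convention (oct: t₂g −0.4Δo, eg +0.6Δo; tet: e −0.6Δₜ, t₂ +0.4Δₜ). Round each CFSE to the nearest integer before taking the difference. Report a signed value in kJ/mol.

-40

Group 9 minus oxidation state +2 gives a d⁷ configuration for Co²⁺.
In an octahedral site d⁷ (HS) is t₂g⁵ eg², giving CFSE(oct) = -0.8Δo = -122 kJ/mol.
Tetrahedral: e⁴ t₂³, CFSE = 4(−0.6) + 3(+0.4) = -1.2Δₜ = -1.2 × (4/9) × 153 = -82 kJ/mol.
OSPE = CFSE(oct) − CFSE(tet) = -122 − (-82) = -40 kJ/mol.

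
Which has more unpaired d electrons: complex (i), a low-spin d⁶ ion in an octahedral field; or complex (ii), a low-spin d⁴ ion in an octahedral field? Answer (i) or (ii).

(ii)

(i): t₂g⁶ eg⁰ → 0 unpaired.
(ii): t2g^4 e_g^0 → 2 unpaired.
So (ii) has more unpaired electrons.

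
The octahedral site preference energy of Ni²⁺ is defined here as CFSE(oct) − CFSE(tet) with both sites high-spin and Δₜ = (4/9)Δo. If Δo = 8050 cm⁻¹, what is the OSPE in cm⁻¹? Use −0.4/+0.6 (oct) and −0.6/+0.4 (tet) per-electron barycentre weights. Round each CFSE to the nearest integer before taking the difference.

-6798

Ni is in group 10, so Ni²⁺ is d⁸ (10 − 2 = 8).
Octahedral (high-spin): t2g^6 e_g^2, CFSE = 6(−0.4) + 2(+0.6) = -1.2Δo = -1.2 × 8050 = -9660 cm⁻¹.
Tetrahedral: e^4 t2^4, CFSE = 4(−0.6) + 4(+0.4) = -0.8Δₜ = -0.8 × (4/9) × 8050 = -2862 cm⁻¹.
Subtracting, OSPE = -9660 − (-2862) = -6798 cm⁻¹.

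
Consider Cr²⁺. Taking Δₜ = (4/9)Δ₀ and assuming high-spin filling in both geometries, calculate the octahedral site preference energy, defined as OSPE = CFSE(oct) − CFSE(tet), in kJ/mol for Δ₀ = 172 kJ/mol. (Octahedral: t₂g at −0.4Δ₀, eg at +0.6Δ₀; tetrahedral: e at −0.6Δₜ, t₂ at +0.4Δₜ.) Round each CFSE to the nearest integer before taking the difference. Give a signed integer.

Cr is in group 6, so Cr²⁺ is d⁴ (6 − 2 = 4).
In an octahedral site d⁴ (HS) is t₂g³ eg¹, giving CFSE(oct) = -0.6Δ₀ = -103 kJ/mol.
Tetrahedral e² t₂² gives -0.4Δₜ = -0.4 × (4/9) × 172 = -31 kJ/mol.
OSPE = CFSE(oct) − CFSE(tet) = -103 − (-31) = -72 kJ/mol.

-72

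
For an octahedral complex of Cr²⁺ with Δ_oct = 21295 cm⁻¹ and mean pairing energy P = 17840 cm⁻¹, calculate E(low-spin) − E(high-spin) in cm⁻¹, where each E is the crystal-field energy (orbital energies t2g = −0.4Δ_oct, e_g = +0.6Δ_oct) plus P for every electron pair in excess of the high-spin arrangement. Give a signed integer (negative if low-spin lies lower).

-3455

Cr sits in group 6; removing 2 electrons leaves Cr²⁺ with 6 − 2 = 4 d electrons.
In the high-spin limit (t2g^3 e_g^1) the orbital term is -0.6Δ_oct = -12777 cm⁻¹, with no excess pairing.
Low-spin t2g^4 e_g^0 gives -1.6Δ_oct = -34072 cm⁻¹, but forming 1 extra pair costs 1P = 17840 cm⁻¹, so E(LS) = -34072 + 17840 = -16232 cm⁻¹.
E(LS) − E(HS) = -16232 − (-12777) = -3455 cm⁻¹.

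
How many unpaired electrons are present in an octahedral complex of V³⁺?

V is in group 5, so V³⁺ is d² (5 − 3 = 2).
For octahedral d² the high- and low-spin configurations coincide.
Configuration: t₂g² eg⁰, giving 2 unpaired electrons.

2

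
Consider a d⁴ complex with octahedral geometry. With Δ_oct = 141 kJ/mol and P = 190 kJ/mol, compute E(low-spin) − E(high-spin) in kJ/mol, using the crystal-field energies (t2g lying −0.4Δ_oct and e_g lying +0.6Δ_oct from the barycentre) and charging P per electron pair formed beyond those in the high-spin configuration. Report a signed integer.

In the high-spin limit (t2g^3 e_g^1) the orbital term is -0.6Δ_oct = -85 kJ/mol, with no excess pairing.
For low-spin the configuration is t2g^4 e_g^0: orbital energy -1.6 × 141 = -226 kJ/mol, and 1 additional pair relative to high-spin adds 190 kJ/mol, giving -36 kJ/mol.
Thus E(LS) − E(HS) = 49 kJ/mol.

49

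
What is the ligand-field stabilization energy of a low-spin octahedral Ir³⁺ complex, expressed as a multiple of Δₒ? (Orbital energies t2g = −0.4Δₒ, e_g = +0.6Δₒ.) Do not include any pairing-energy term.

-2.4 Δₒ

Ir is in group 9, so Ir³⁺ is d⁶ (9 − 3 = 6).
Configuration: t2g^6 e_g^0.
CFSE = 6(-0.4Δₒ) + 0(0.6Δₒ) = -2.4Δₒ + 0.0Δₒ = -2.4Δₒ.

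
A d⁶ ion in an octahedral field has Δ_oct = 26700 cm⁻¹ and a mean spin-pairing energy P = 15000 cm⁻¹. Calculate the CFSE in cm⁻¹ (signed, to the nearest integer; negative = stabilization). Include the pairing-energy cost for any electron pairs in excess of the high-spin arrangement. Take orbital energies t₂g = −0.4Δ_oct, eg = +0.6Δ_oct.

-34080

With Δ_oct > P the complex is low-spin.
Filling d⁶ accordingly: t₂g⁶ eg⁰.
Orbital CFSE = -2.4Δ_oct = -2.4 × 26700 = -64080 cm⁻¹.
Excess pairs vs high-spin: 3 − 1 = 2; pairing cost = +30000 cm⁻¹.
Net CFSE = -64080 + 30000 = -34080 cm⁻¹.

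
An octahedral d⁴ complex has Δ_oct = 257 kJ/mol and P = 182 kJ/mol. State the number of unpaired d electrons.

2

Since Δ_oct = 257 kJ/mol > P = 182 kJ/mol, the complex adopts the low-spin configuration.
Filling d⁴ accordingly: t2g^4 e_g^0.
Unpaired electrons: 2.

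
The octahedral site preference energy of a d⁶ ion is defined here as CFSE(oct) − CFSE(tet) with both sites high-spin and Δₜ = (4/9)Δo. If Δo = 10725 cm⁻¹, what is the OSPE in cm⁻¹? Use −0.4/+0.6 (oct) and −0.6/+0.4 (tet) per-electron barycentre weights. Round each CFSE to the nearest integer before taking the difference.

In an octahedral site d⁶ (HS) is t₂g⁴ eg², giving CFSE(oct) = -0.4Δo = -4290 cm⁻¹.
Tetrahedral: e³ t₂³, CFSE = 3(−0.6) + 3(+0.4) = -0.6Δₜ = -0.6 × (4/9) × 10725 = -2860 cm⁻¹.
OSPE = CFSE(oct) − CFSE(tet) = -4290 − (-2860) = -1430 cm⁻¹.

-1430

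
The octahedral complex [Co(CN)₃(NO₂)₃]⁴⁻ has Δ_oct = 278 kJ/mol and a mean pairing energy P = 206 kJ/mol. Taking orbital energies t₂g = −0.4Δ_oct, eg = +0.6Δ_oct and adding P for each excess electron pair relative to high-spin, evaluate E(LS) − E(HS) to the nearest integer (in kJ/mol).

-72

Ligand charges: 3×(-1) from CN⁻ and 3×(-1) from NO₂⁻ sum to -6; with overall charge -4, Co is +2.
Co is in group 9, so Co²⁺ is d⁷ (9 − 2 = 7).
In the high-spin limit (t₂g⁵ eg²) the orbital term is -0.8Δ_oct = -222 kJ/mol, with no excess pairing.
Low-spin t₂g⁶ eg¹ gives -1.8Δ_oct = -500 kJ/mol, but forming 1 extra pair costs 1P = 206 kJ/mol, so E(LS) = -500 + 206 = -294 kJ/mol.
E(LS) − E(HS) = -294 − (-222) = -72 kJ/mol.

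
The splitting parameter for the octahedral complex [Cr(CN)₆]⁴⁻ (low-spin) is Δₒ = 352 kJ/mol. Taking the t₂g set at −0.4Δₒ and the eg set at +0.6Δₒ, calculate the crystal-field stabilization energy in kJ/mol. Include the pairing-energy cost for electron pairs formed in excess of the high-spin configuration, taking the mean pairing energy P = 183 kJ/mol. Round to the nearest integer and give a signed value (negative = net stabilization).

-380

Each CN⁻ contributes -1; 6 × (-1) = -6. With overall charge -4, Cr is in the +2 oxidation state.
Group 6 minus oxidation state +2 gives a d⁴ configuration for Cr²⁺.
Configuration: t₂g⁴ eg⁰.
Orbital CFSE = 4(-0.4) + 0(0.6) = -1.6Δₒ = -1.6 × 352 = -563 kJ/mol.
Relative to high-spin t₂g³ eg¹ (0 paired), the low-spin configuration has 1 additional pair, contributing +1 × 183 = +183 kJ/mol.
Net CFSE = -563 + 183 = -380 kJ/mol.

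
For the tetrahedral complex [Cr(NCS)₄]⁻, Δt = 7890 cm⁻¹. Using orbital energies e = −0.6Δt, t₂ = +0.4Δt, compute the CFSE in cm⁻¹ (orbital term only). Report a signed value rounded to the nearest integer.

Each NCS⁻ contributes -1; 4 × (-1) = -4. With overall charge -1, Cr is in the +3 oxidation state.
Group 6 minus oxidation state +3 gives a d³ configuration for Cr³⁺.
Tetrahedral splitting is small, so the complex is high-spin.
Electron filling gives e² t₂¹.
CFSE(orbital) = 2×(-0.6Δt) + 1×(0.4Δt) = -0.8Δt; with Δt = 7890 cm⁻¹ that is -6312 cm⁻¹.

-6312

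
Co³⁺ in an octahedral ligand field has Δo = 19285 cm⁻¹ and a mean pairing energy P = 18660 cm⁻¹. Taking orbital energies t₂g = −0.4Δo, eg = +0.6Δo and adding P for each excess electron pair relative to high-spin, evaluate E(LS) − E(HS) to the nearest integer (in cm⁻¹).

-1250

Co sits in group 9; removing 3 electrons leaves Co³⁺ with 9 − 3 = 6 d electrons.
High-spin d⁶ fills as t₂g⁴ eg² with CFSE 4(−0.4) + 2(+0.6) = -0.4Δo = -7714 cm⁻¹.
Low-spin t₂g⁶ eg⁰ gives -2.4Δo = -46284 cm⁻¹, but forming 2 extra pairs costs 2P = 37320 cm⁻¹, so E(LS) = -46284 + 37320 = -8964 cm⁻¹.
The difference is -8964 − (-7714) = -1250 cm⁻¹, so low-spin lies lower.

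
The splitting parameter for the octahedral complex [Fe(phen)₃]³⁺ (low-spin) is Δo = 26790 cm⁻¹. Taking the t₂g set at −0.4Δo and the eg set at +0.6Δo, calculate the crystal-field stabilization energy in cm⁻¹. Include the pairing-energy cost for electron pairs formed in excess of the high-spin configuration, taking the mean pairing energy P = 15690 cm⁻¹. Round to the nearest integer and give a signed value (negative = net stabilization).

-22200

phen is neutral, so the +3 overall charge sits on Fe: oxidation state +3.
Fe sits in group 8; removing 3 electrons leaves Fe³⁺ with 8 − 3 = 5 d electrons.
The d⁵ electrons fill as t₂g⁵ eg⁰.
Orbital CFSE = 5(-0.4) + 0(0.6) = -2.0Δo = -2.0 × 26790 = -53580 cm⁻¹.
Pairing penalty: 2 pairs vs 0 in the high-spin reference → 2 extra × P = 31380 cm⁻¹.
Combining: -53580 + 31380 = -22200 cm⁻¹.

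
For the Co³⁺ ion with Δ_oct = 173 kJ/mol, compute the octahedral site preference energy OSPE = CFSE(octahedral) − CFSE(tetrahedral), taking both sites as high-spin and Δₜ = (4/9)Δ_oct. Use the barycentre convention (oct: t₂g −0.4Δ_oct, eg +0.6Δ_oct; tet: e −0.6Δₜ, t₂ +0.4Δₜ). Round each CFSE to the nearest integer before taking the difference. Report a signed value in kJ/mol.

Group 9 minus oxidation state +3 gives a d⁶ configuration for Co³⁺.
Octahedral high-spin t2g^4 e_g^2: CFSE = -0.4 × 173 = -69 kJ/mol.
Tetrahedral: e^3 t2^3, CFSE = 3(−0.6) + 3(+0.4) = -0.6Δₜ = -0.6 × (4/9) × 173 = -46 kJ/mol.
OSPE = -69 − (-46) = -23 kJ/mol.

-23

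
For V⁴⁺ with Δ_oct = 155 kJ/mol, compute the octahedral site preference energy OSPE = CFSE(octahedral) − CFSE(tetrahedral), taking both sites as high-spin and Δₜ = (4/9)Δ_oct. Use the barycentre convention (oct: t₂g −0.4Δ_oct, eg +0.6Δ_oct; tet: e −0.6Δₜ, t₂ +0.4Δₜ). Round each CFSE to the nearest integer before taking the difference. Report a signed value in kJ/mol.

-21

V sits in group 5; removing 4 electrons leaves V⁴⁺ with 5 − 4 = 1 d electrons.
Octahedral high-spin t₂g¹ eg⁰: CFSE = -0.4 × 155 = -62 kJ/mol.
Tetrahedral: e¹ t₂⁰, CFSE = 1(−0.6) + 0(+0.4) = -0.6Δₜ = -0.6 × (4/9) × 155 = -41 kJ/mol.
OSPE = CFSE(oct) − CFSE(tet) = -62 − (-41) = -21 kJ/mol.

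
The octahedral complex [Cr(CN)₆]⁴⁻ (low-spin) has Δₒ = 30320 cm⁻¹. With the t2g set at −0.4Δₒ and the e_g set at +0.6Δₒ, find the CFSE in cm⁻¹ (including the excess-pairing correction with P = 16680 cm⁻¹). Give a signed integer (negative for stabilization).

Each CN⁻ contributes -1; 6 × (-1) = -6. With overall charge -4, Cr is in the +2 oxidation state.
Group 6 minus oxidation state +2 gives a d⁴ configuration for Cr²⁺.
Electron filling gives t2g^4 e_g^0.
CFSE(orbital) = 4×(-0.4Δₒ) + 0×(0.6Δₒ) = -1.6Δₒ; with Δₒ = 30320 cm⁻¹ that is -48512 cm⁻¹.
High-spin d⁴ would be t2g^3 e_g^1 with 0 pairs; low-spin has 1, so 1 excess pair costs +1P = +16680 cm⁻¹.
Overall CFSE = -48512 + 16680 = -31832 cm⁻¹.

-31832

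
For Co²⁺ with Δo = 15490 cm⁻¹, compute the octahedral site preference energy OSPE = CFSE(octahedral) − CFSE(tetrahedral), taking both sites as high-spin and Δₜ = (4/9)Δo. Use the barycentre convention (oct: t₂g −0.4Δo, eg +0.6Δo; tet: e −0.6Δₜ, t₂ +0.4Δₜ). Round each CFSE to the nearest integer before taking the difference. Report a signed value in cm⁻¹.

Group 9 minus oxidation state +2 gives a d⁷ configuration for Co²⁺.
Octahedral (high-spin): t₂g⁵ eg², CFSE = 5(−0.4) + 2(+0.6) = -0.8Δo = -0.8 × 15490 = -12392 cm⁻¹.
In a tetrahedral site the filling is e⁴ t₂³: CFSE(tet) = -1.2Δₜ = -1.2 × (4/9)(15490) = -8261 cm⁻¹.
OSPE = CFSE(oct) − CFSE(tet) = -12392 − (-8261) = -4131 cm⁻¹.

-4131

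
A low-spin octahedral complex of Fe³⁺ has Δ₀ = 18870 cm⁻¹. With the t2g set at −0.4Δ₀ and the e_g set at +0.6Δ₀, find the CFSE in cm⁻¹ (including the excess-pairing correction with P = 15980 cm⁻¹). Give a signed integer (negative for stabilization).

Fe³⁺: group 8, so d-count = 8 − 3 = 5.
Electron filling gives t2g^5 e_g^0.
CFSE(orbital) = 5×(-0.4Δ₀) + 0×(0.6Δ₀) = -2.0Δ₀; with Δ₀ = 18870 cm⁻¹ that is -37740 cm⁻¹.
Pairing penalty: 2 pairs vs 0 in the high-spin reference → 2 extra × P = 31960 cm⁻¹.
Combining: -37740 + 31960 = -5780 cm⁻¹.

-5780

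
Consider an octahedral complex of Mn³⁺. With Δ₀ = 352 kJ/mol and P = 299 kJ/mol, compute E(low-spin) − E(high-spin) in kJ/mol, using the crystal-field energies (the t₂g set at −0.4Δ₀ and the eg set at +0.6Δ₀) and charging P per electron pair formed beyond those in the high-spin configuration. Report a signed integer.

-53

Mn sits in group 7; removing 3 electrons leaves Mn³⁺ with 7 − 3 = 4 d electrons.
High-spin d⁴ fills as t₂g³ eg¹ with CFSE 3(−0.4) + 1(+0.6) = -0.6Δ₀ = -211 kJ/mol.
Low-spin: t₂g⁴ eg⁰, orbital CFSE = -1.6Δ₀ = -563 kJ/mol; plus 1 excess pair × P = +299 kJ/mol; total -264 kJ/mol.
E(LS) − E(HS) = -264 − (-211) = -53 kJ/mol.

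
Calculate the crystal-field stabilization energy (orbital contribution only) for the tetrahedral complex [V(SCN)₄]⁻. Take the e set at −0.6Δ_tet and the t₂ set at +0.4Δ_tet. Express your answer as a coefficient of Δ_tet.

-1.2 Δ_tet

Each SCN⁻ contributes -1; 4 × (-1) = -4. With overall charge -1, V is in the +3 oxidation state.
V is in group 5, so V³⁺ is d² (5 − 3 = 2).
Tetrahedral fields are weak (Δₜ ≈ 4/9 Δₒ), so electrons fill high-spin.
Configuration: e² t₂⁰.
CFSE = 2(-0.6Δ_tet) + 0(0.4Δ_tet) = -1.2Δ_tet + 0.0Δ_tet = -1.2Δ_tet.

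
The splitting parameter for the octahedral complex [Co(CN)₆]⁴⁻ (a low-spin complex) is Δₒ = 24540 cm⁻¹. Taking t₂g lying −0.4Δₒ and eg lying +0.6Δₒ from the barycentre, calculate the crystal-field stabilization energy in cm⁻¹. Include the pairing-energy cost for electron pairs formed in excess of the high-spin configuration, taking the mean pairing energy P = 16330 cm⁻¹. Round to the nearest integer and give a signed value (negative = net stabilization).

Each CN⁻ contributes -1; 6 × (-1) = -6. With overall charge -4, Co is in the +2 oxidation state.
Group 9 minus oxidation state +2 gives a d⁷ configuration for Co²⁺.
The d⁷ electrons fill as t₂g⁶ eg¹.
CFSE(orbital) = 6×(-0.4Δₒ) + 1×(0.6Δₒ) = -1.8Δₒ; with Δₒ = 24540 cm⁻¹ that is -44172 cm⁻¹.
High-spin d⁷ would be t₂g⁵ eg² with 2 pairs; low-spin has 3, so 1 excess pair costs +1P = +16330 cm⁻¹.
Net CFSE = -44172 + 16330 = -27842 cm⁻¹.

-27842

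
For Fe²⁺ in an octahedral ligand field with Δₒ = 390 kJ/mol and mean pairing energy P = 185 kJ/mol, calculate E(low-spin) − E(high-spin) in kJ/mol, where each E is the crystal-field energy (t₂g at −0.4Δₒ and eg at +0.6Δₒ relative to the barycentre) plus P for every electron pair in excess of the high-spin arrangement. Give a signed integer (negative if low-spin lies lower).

Group 8 minus oxidation state +2 gives a d⁶ configuration for Fe²⁺.
High-spin d⁶ fills as t₂g⁴ eg² with CFSE 4(−0.4) + 2(+0.6) = -0.4Δₒ = -156 kJ/mol.
Low-spin: t₂g⁶ eg⁰, orbital CFSE = -2.4Δₒ = -936 kJ/mol; plus 2 excess pairs × P = +370 kJ/mol; total -566 kJ/mol.
Thus E(LS) − E(HS) = -410 kJ/mol.

-410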